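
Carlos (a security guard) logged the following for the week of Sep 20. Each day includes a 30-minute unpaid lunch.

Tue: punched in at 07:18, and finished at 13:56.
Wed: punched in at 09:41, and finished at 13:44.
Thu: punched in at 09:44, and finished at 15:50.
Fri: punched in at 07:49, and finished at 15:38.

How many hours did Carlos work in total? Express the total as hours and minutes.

22 h 36 min

Tue: 07:18–13:56 = 6 h 38 min; less 30 min break → 6 h 8 min
Wed: 09:41–13:44 = 4 h 3 min; less 30 min break → 3 h 33 min
Thu: 09:44–15:50 = 6 h 6 min; less 30 min break → 5 h 36 min
Fri: 07:49–15:38 = 7 h 49 min; less 30 min break → 7 h 19 min
Total: 6 h 8 min + 3 h 33 min + 5 h 36 min + 7 h 19 min = 22 h 36 min.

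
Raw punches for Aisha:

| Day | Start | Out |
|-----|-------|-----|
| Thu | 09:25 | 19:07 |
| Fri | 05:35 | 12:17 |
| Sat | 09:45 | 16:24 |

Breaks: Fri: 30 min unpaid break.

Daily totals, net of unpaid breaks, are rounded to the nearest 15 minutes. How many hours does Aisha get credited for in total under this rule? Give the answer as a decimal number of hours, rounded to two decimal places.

Thu: 09:25–19:07 = 9 h 42 min → rounds to 9 h 45 min
Fri: 05:35–12:17 = 6 h 42 min − 30 min = 6 h 12 min → rounds to 6 h 15 min
Sat: 09:45–16:24 = 6 h 39 min → rounds to 6 h 45 min
Total credited: 22 h 45 min.

22.75 hours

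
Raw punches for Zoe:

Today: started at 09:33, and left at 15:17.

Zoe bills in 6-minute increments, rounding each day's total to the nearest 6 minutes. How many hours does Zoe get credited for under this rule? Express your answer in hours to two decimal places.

Today: 09:33–15:17 = 5 h 44 min → rounds to 5 h 42 min

5.70 hours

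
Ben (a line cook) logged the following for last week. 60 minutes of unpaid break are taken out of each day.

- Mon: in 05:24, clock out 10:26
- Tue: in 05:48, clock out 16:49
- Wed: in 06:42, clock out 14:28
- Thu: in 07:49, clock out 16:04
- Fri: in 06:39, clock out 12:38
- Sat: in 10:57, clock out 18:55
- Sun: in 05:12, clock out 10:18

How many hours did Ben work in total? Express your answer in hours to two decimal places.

Mon: 05:24–10:26 = 5 h 2 min; less 60 min break → 4 h 2 min
Tue: 05:48–16:49 = 11 h 1 min; less 60 min break → 10 h 1 min
Wed: 06:42–14:28 = 7 h 46 min; less 60 min break → 6 h 46 min
Thu: 07:49–16:04 = 8 h 15 min; less 60 min break → 7 h 15 min
Fri: 06:39–12:38 = 5 h 59 min; less 60 min break → 4 h 59 min
Sat: 10:57–18:55 = 7 h 58 min; less 60 min break → 6 h 58 min
Sun: 05:12–10:18 = 5 h 6 min; less 60 min break → 4 h 6 min
Total: 4 h 2 min + 10 h 1 min + 6 h 46 min + 7 h 15 min + 4 h 59 min + 6 h 58 min + 4 h 6 min = 44 h 7 min.

44.12 hours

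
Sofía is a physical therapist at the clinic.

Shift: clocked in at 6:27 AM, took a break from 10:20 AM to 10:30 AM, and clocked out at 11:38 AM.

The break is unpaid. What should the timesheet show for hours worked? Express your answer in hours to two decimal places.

Shift: 6:27 AM–11:38 AM = 5 h 11 min; less 10 min break → 5 h 1 min

5.02 hours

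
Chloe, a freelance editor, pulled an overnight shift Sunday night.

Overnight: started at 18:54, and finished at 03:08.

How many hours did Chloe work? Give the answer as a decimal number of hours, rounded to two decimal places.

Overnight: 18:54 → midnight = 5 h 6 min; midnight → 03:08 = 3 h 8 min; span 8 h 14 min

8.23 hours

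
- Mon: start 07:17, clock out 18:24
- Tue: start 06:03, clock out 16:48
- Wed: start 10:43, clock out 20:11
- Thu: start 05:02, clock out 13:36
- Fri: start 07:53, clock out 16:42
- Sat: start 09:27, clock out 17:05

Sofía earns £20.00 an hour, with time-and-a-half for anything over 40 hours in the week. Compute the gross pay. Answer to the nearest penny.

Mon: 07:17–18:24 = 11 h 7 min
Tue: 06:03–16:48 = 10 h 45 min
Wed: 10:43–20:11 = 9 h 28 min
Thu: 05:02–13:36 = 8 h 34 min
Fri: 07:53–16:42 = 8 h 49 min
Sat: 09:27–17:05 = 7 h 38 min
Total worked: 56 h 21 min = 3381 min.
Regular 40 h 0 min = 2400 min at £20.00/h; overtime 16 h 21 min = 981 min at £30.00/h.
Pay = (2400 × £20.00 + 981 × £30.00) ÷ 60 = £1290.50.

£1290.50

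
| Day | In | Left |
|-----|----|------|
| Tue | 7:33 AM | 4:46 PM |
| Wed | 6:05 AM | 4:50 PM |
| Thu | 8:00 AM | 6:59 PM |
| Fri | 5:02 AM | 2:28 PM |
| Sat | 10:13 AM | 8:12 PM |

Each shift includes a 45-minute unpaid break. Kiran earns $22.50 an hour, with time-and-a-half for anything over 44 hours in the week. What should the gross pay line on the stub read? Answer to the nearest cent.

$1078.31

Tue: 7:33 AM–4:46 PM = 9 h 13 min; less 45 min break → 8 h 28 min
Wed: 6:05 AM–4:50 PM = 10 h 45 min; less 45 min break → 10 h 0 min
Thu: 8:00 AM–6:59 PM = 10 h 59 min; less 45 min break → 10 h 14 min
Fri: 5:02 AM–2:28 PM = 9 h 26 min; less 45 min break → 8 h 41 min
Sat: 10:13 AM–8:12 PM = 9 h 59 min; less 45 min break → 9 h 14 min
Total worked: 46 h 37 min = 2797 min.
Regular 44 h 0 min = 2640 min at $22.50/h; overtime 2 h 37 min = 157 min at $33.75/h.
Pay = (2640 × $22.50 + 157 × $33.75) ÷ 60 = $1078.31.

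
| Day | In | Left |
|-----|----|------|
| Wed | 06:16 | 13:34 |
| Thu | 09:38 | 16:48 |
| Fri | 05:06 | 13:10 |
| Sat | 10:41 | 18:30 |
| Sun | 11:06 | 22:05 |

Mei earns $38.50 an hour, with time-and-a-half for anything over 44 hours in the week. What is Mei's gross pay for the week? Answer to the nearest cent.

Wed: 06:16–13:34 = 7 h 18 min
Thu: 09:38–16:48 = 7 h 10 min
Fri: 05:06–13:10 = 8 h 4 min
Sat: 10:41–18:30 = 7 h 49 min
Sun: 11:06–22:05 = 10 h 59 min
Total worked: 41 h 20 min = 2480 min.
Regular 41 h 20 min = 2480 min at $38.50/h; overtime 0 h 0 min = 0 min at $57.75/h.
Pay = (2480 × $38.50 + 0 × $57.75) ÷ 60 = $1591.33.

$1591.33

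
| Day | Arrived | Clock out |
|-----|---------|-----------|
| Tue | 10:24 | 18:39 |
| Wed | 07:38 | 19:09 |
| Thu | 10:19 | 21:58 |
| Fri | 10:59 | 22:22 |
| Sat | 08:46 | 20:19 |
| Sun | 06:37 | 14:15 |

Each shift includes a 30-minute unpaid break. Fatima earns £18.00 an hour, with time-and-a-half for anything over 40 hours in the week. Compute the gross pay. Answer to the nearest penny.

Tue: 10:24–18:39 = 8 h 15 min; less 30 min break → 7 h 45 min
Wed: 07:38–19:09 = 11 h 31 min; less 30 min break → 11 h 1 min
Thu: 10:19–21:58 = 11 h 39 min; less 30 min break → 11 h 9 min
Fri: 10:59–22:22 = 11 h 23 min; less 30 min break → 10 h 53 min
Sat: 08:46–20:19 = 11 h 33 min; less 30 min break → 11 h 3 min
Sun: 06:37–14:15 = 7 h 38 min; less 30 min break → 7 h 8 min
Total worked: 58 h 59 min = 3539 min.
Regular 40 h 0 min = 2400 min at £18.00/h; overtime 18 h 59 min = 1139 min at £27.00/h.
Pay = (2400 × £18.00 + 1139 × £27.00) ÷ 60 = £1232.55.

£1232.55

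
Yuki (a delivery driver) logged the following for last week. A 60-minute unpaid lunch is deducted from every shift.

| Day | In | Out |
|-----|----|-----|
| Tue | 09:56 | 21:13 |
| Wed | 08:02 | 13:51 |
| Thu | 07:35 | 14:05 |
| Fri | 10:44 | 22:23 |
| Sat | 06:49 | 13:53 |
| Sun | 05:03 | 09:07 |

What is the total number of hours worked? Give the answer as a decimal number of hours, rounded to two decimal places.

40.38 hours

Tue: 09:56–21:13 = 11 h 17 min; less 60 min break → 10 h 17 min
Wed: 08:02–13:51 = 5 h 49 min; less 60 min break → 4 h 49 min
Thu: 07:35–14:05 = 6 h 30 min; less 60 min break → 5 h 30 min
Fri: 10:44–22:23 = 11 h 39 min; less 60 min break → 10 h 39 min
Sat: 06:49–13:53 = 7 h 4 min; less 60 min break → 6 h 4 min
Sun: 05:03–09:07 = 4 h 4 min; less 60 min break → 3 h 4 min
Total: 10 h 17 min + 4 h 49 min + 5 h 30 min + 10 h 39 min + 6 h 4 min + 3 h 4 min = 40 h 23 min.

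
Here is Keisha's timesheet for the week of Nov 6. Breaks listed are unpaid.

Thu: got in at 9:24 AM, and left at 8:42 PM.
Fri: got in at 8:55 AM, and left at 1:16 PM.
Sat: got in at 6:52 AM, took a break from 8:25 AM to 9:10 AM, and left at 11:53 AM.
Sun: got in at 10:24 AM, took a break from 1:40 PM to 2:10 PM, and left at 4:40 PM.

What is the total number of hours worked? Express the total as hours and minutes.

25 h 41 min

Thu: 9:24 AM–8:42 PM = 11 h 18 min
Fri: 8:55 AM–1:16 PM = 4 h 21 min
Sat: 6:52 AM–11:53 AM = 5 h 1 min; less 45 min break → 4 h 16 min
Sun: 10:24 AM–4:40 PM = 6 h 16 min; less 30 min break → 5 h 46 min
Total: 11 h 18 min + 4 h 21 min + 4 h 16 min + 5 h 46 min = 25 h 41 min.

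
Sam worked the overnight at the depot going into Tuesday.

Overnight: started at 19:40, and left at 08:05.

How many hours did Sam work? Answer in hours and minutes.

Overnight: 19:40 → midnight = 4 h 20 min; midnight → 08:05 = 8 h 5 min; span 12 h 25 min

12 h 25 min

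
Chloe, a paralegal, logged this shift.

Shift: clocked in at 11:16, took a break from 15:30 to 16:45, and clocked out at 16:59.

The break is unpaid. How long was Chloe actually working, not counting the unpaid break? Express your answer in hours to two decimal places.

Shift: 11:16–16:59 = 5 h 43 min; less 75 min break → 4 h 28 min

4.47 hours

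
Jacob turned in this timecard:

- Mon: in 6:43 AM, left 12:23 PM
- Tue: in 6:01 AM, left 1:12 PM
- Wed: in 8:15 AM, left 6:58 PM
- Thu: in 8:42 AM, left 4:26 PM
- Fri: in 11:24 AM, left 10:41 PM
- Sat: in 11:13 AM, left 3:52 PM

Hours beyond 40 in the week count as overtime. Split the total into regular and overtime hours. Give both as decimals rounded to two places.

Mon: 6:43 AM–12:23 PM = 5 h 40 min
Tue: 6:01 AM–1:12 PM = 7 h 11 min
Wed: 8:15 AM–6:58 PM = 10 h 43 min
Thu: 8:42 AM–4:26 PM = 7 h 44 min
Fri: 11:24 AM–10:41 PM = 11 h 17 min
Sat: 11:13 AM–3:52 PM = 4 h 39 min
Total worked: 47 h 14 min = 47.23 h.
Threshold 40 h → overtime 7 h 14 min, regular 40 h 0 min.

Regular 40.00 hours, overtime 7.23 hours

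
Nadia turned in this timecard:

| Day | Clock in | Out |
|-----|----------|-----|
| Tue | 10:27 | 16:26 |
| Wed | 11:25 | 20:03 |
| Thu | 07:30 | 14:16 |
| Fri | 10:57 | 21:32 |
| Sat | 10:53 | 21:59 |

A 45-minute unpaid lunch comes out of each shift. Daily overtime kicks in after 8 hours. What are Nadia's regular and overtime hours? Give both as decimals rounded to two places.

Tue: 10:27–16:26 = 5 h 59 min; less 45 min break → 5 h 14 min
Wed: 11:25–20:03 = 8 h 38 min; less 45 min break → 7 h 53 min
Thu: 07:30–14:16 = 6 h 46 min; less 45 min break → 6 h 1 min
Fri: 10:57–21:32 = 10 h 35 min; less 45 min break → 9 h 50 min
Sat: 10:53–21:59 = 11 h 6 min; less 45 min break → 10 h 21 min
Tue reg 5 h 14 min / OT 0 h 0 min; Wed reg 7 h 53 min / OT 0 h 0 min; Thu reg 6 h 1 min / OT 0 h 0 min; Fri reg 8 h 0 min / OT 1 h 50 min; Sat reg 8 h 0 min / OT 2 h 21 min.
Totals: regular 35 h 8 min, overtime 4 h 11 min.

Regular 35.13 hours, overtime 4.18 hours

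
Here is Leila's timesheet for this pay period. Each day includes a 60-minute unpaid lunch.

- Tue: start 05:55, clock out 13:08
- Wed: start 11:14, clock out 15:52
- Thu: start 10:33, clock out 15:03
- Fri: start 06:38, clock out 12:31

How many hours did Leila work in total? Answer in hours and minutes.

Tue: 05:55–13:08 = 7 h 13 min; less 60 min break → 6 h 13 min
Wed: 11:14–15:52 = 4 h 38 min; less 60 min break → 3 h 38 min
Thu: 10:33–15:03 = 4 h 30 min; less 60 min break → 3 h 30 min
Fri: 06:38–12:31 = 5 h 53 min; less 60 min break → 4 h 53 min
Total: 6 h 13 min + 3 h 38 min + 3 h 30 min + 4 h 53 min = 18 h 14 min.

18 h 14 min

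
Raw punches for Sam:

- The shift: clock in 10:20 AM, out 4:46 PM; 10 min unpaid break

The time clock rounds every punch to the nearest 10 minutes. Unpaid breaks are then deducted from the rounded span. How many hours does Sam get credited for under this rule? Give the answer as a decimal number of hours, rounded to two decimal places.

6.33 hours

The shift: in 10:20 AM→10:20 AM, out 4:46 PM→4:50 PM; 6 h 30 min − 10 min = 6 h 20 min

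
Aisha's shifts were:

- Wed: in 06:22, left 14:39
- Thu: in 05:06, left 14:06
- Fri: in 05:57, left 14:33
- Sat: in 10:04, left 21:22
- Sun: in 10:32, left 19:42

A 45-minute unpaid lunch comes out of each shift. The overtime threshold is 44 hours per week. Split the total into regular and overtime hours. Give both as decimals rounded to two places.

Wed: 06:22–14:39 = 8 h 17 min; less 45 min break → 7 h 32 min
Thu: 05:06–14:06 = 9 h 0 min; less 45 min break → 8 h 15 min
Fri: 05:57–14:33 = 8 h 36 min; less 45 min break → 7 h 51 min
Sat: 10:04–21:22 = 11 h 18 min; less 45 min break → 10 h 33 min
Sun: 10:32–19:42 = 9 h 10 min; less 45 min break → 8 h 25 min
Total worked: 42 h 36 min = 42.60 h.
Threshold 44 h → overtime 0 h 0 min, regular 42 h 36 min.

Regular 42.60 hours, overtime 0.00 hours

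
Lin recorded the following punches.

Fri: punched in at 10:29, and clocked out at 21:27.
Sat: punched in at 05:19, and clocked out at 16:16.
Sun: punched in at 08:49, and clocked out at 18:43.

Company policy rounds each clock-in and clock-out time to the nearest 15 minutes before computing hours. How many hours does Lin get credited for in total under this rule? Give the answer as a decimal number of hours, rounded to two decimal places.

Fri: in 10:29→10:30, out 21:27→21:30; 11 h 0 min
Sat: in 05:19→05:15, out 16:16→16:15; 11 h 0 min
Sun: in 08:49→08:45, out 18:43→18:45; 10 h 0 min
Total credited: 32 h 0 min.

32.00 hours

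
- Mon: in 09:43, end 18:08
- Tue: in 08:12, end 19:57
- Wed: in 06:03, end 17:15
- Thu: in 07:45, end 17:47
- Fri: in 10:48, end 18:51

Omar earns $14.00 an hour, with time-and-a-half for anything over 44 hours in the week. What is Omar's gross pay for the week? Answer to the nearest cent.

Mon: 09:43–18:08 = 8 h 25 min
Tue: 08:12–19:57 = 11 h 45 min
Wed: 06:03–17:15 = 11 h 12 min
Thu: 07:45–17:47 = 10 h 2 min
Fri: 10:48–18:51 = 8 h 3 min
Total worked: 49 h 27 min = 2967 min.
Regular 44 h 0 min = 2640 min at $14.00/h; overtime 5 h 27 min = 327 min at $21.00/h.
Pay = (2640 × $14.00 + 327 × $21.00) ÷ 60 = $730.45.

$730.45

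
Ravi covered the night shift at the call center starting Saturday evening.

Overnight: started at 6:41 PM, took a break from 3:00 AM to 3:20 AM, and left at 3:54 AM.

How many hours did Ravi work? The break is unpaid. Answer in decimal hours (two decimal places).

8.88 hours

Overnight: 6:41 PM → midnight = 5 h 19 min; midnight → 3:54 AM = 3 h 54 min; span 9 h 13 min; less 20 min break → 8 h 53 min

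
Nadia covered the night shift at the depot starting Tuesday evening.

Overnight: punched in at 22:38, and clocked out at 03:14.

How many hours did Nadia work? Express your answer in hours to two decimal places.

Overnight: 22:38 → midnight = 1 h 22 min; midnight → 03:14 = 3 h 14 min; span 4 h 36 min

4.60 hours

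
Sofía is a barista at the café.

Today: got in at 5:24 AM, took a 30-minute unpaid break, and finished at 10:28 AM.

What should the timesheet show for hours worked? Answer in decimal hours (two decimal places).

4.57 hours

Today: 5:24 AM–10:28 AM = 5 h 4 min; less 30 min break → 4 h 34 min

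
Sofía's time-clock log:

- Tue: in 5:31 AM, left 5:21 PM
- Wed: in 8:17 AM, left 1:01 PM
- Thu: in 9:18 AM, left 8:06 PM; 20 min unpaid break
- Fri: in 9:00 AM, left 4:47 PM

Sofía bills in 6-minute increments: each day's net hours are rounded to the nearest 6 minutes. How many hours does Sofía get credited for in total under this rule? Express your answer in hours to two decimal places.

34.80 hours

Tue: 5:31 AM–5:21 PM = 11 h 50 min → rounds to 11 h 48 min
Wed: 8:17 AM–1:01 PM = 4 h 44 min → rounds to 4 h 42 min
Thu: 9:18 AM–8:06 PM = 10 h 48 min − 20 min = 10 h 28 min → rounds to 10 h 30 min
Fri: 9:00 AM–4:47 PM = 7 h 47 min → rounds to 7 h 48 min
Total credited: 34 h 48 min.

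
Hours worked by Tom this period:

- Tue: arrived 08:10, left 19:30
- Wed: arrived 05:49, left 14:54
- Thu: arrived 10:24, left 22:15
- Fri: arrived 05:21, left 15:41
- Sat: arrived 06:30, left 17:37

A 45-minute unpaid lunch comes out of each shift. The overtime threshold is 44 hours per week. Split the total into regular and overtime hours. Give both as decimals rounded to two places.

Tue: 08:10–19:30 = 11 h 20 min; less 45 min break → 10 h 35 min
Wed: 05:49–14:54 = 9 h 5 min; less 45 min break → 8 h 20 min
Thu: 10:24–22:15 = 11 h 51 min; less 45 min break → 11 h 6 min
Fri: 05:21–15:41 = 10 h 20 min; less 45 min break → 9 h 35 min
Sat: 06:30–17:37 = 11 h 7 min; less 45 min break → 10 h 22 min
Total worked: 49 h 58 min = 49.97 h.
Threshold 44 h → overtime 5 h 58 min, regular 44 h 0 min.

Regular 44.00 hours, overtime 5.97 hours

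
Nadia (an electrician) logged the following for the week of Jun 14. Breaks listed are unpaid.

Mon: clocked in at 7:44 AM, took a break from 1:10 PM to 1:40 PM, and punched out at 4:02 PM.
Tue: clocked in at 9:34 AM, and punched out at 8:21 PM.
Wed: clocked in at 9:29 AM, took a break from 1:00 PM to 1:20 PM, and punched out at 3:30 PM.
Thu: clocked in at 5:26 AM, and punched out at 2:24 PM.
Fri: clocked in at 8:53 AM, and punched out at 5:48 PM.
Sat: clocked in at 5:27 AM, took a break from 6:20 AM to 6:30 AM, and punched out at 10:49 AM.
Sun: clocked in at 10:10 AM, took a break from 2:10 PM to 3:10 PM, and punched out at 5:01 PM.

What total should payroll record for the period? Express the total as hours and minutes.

Mon: 7:44 AM–4:02 PM = 8 h 18 min; less 30 min break → 7 h 48 min
Tue: 9:34 AM–8:21 PM = 10 h 47 min
Wed: 9:29 AM–3:30 PM = 6 h 1 min; less 20 min break → 5 h 41 min
Thu: 5:26 AM–2:24 PM = 8 h 58 min
Fri: 8:53 AM–5:48 PM = 8 h 55 min
Sat: 5:27 AM–10:49 AM = 5 h 22 min; less 10 min break → 5 h 12 min
Sun: 10:10 AM–5:01 PM = 6 h 51 min; less 60 min break → 5 h 51 min
Total: 7 h 48 min + 10 h 47 min + 5 h 41 min + 8 h 58 min + 8 h 55 min + 5 h 12 min + 5 h 51 min = 53 h 12 min.

53 h 12 min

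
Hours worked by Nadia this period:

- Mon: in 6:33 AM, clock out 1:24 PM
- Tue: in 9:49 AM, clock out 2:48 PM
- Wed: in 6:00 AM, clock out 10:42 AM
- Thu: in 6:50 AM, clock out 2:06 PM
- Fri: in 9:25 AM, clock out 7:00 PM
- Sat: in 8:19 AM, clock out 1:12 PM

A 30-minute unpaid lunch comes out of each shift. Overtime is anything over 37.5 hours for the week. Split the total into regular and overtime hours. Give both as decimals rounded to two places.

Regular 35.27 hours, overtime 0.00 hours

Mon: 6:33 AM–1:24 PM = 6 h 51 min; less 30 min break → 6 h 21 min
Tue: 9:49 AM–2:48 PM = 4 h 59 min; less 30 min break → 4 h 29 min
Wed: 6:00 AM–10:42 AM = 4 h 42 min; less 30 min break → 4 h 12 min
Thu: 6:50 AM–2:06 PM = 7 h 16 min; less 30 min break → 6 h 46 min
Fri: 9:25 AM–7:00 PM = 9 h 35 min; less 30 min break → 9 h 5 min
Sat: 8:19 AM–1:12 PM = 4 h 53 min; less 30 min break → 4 h 23 min
Total worked: 35 h 16 min = 35.27 h.
Threshold 37.5 h → overtime 0 h 0 min, regular 35 h 16 min.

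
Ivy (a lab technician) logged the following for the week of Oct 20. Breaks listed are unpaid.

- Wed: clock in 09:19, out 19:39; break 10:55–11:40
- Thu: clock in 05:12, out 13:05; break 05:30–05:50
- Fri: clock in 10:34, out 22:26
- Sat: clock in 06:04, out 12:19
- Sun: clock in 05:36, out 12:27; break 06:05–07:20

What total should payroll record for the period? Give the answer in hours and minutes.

40 h 51 min

Wed: 09:19–19:39 = 10 h 20 min; less 45 min break → 9 h 35 min
Thu: 05:12–13:05 = 7 h 53 min; less 20 min break → 7 h 33 min
Fri: 10:34–22:26 = 11 h 52 min
Sat: 06:04–12:19 = 6 h 15 min
Sun: 05:36–12:27 = 6 h 51 min; less 75 min break → 5 h 36 min
Total: 9 h 35 min + 7 h 33 min + 11 h 52 min + 6 h 15 min + 5 h 36 min = 40 h 51 min.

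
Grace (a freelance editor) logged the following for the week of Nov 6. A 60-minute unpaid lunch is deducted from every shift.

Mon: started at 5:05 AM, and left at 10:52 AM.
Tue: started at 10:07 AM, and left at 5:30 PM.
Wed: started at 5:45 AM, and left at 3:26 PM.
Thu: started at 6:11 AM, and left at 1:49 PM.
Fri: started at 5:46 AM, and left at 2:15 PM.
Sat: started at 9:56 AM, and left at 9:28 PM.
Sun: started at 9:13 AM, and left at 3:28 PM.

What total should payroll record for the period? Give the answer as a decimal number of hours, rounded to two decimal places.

Mon: 5:05 AM–10:52 AM = 5 h 47 min; less 60 min break → 4 h 47 min
Tue: 10:07 AM–5:30 PM = 7 h 23 min; less 60 min break → 6 h 23 min
Wed: 5:45 AM–3:26 PM = 9 h 41 min; less 60 min break → 8 h 41 min
Thu: 6:11 AM–1:49 PM = 7 h 38 min; less 60 min break → 6 h 38 min
Fri: 5:46 AM–2:15 PM = 8 h 29 min; less 60 min break → 7 h 29 min
Sat: 9:56 AM–9:28 PM = 11 h 32 min; less 60 min break → 10 h 32 min
Sun: 9:13 AM–3:28 PM = 6 h 15 min; less 60 min break → 5 h 15 min
Total: 4 h 47 min + 6 h 23 min + 8 h 41 min + 6 h 38 min + 7 h 29 min + 10 h 32 min + 5 h 15 min = 49 h 45 min.

49.75 hours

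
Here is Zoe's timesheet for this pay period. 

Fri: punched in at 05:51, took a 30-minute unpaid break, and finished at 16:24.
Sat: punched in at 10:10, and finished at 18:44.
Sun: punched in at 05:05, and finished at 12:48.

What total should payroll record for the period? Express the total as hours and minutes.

Fri: 05:51–16:24 = 10 h 33 min; less 30 min break → 10 h 3 min
Sat: 10:10–18:44 = 8 h 34 min
Sun: 05:05–12:48 = 7 h 43 min
Total: 10 h 3 min + 8 h 34 min + 7 h 43 min = 26 h 20 min.

26 h 20 min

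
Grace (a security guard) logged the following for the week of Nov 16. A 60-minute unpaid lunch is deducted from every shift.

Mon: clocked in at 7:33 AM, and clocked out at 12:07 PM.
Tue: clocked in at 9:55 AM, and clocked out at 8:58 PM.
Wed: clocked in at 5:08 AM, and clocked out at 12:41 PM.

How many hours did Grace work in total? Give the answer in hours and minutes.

Mon: 7:33 AM–12:07 PM = 4 h 34 min; less 60 min break → 3 h 34 min
Tue: 9:55 AM–8:58 PM = 11 h 3 min; less 60 min break → 10 h 3 min
Wed: 5:08 AM–12:41 PM = 7 h 33 min; less 60 min break → 6 h 33 min
Total: 3 h 34 min + 10 h 3 min + 6 h 33 min = 20 h 10 min.

20 h 10 min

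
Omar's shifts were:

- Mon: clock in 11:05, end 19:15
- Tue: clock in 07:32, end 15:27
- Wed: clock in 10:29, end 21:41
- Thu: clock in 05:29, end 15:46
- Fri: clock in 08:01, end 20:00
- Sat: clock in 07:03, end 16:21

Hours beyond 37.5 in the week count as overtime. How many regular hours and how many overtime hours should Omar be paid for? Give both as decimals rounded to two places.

Regular 37.50 hours, overtime 21.35 hours

Mon: 11:05–19:15 = 8 h 10 min
Tue: 07:32–15:27 = 7 h 55 min
Wed: 10:29–21:41 = 11 h 12 min
Thu: 05:29–15:46 = 10 h 17 min
Fri: 08:01–20:00 = 11 h 59 min
Sat: 07:03–16:21 = 9 h 18 min
Total worked: 58 h 51 min = 58.85 h.
Threshold 37.5 h → overtime 21 h 21 min, regular 37 h 30 min.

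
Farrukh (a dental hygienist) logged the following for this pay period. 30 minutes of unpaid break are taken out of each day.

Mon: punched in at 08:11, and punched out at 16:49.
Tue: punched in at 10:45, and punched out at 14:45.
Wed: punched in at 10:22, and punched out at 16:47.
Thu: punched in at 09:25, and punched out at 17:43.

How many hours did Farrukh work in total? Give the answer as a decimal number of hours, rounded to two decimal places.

25.35 hours

Mon: 08:11–16:49 = 8 h 38 min; less 30 min break → 8 h 8 min
Tue: 10:45–14:45 = 4 h 0 min; less 30 min break → 3 h 30 min
Wed: 10:22–16:47 = 6 h 25 min; less 30 min break → 5 h 55 min
Thu: 09:25–17:43 = 8 h 18 min; less 30 min break → 7 h 48 min
Total: 8 h 8 min + 3 h 30 min + 5 h 55 min + 7 h 48 min = 25 h 21 min.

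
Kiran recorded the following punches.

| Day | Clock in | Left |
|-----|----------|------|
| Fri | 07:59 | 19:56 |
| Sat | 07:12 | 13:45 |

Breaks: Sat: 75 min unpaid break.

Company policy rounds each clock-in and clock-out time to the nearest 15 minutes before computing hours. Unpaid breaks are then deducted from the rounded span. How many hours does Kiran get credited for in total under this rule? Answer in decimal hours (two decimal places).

Fri: in 07:59→08:00, out 19:56→20:00; 12 h 0 min
Sat: in 07:12→07:15, out 13:45→13:45; 6 h 30 min − 75 min = 5 h 15 min
Total credited: 17 h 15 min.

17.25 hours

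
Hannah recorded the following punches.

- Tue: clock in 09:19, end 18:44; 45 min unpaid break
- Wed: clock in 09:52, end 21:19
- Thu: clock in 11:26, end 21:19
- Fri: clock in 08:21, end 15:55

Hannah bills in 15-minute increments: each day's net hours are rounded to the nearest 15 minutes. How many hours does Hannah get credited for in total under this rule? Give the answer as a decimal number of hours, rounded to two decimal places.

37.75 hours

Tue: 09:19–18:44 = 9 h 25 min − 45 min = 8 h 40 min → rounds to 8 h 45 min
Wed: 09:52–21:19 = 11 h 27 min → rounds to 11 h 30 min
Thu: 11:26–21:19 = 9 h 53 min → rounds to 10 h 0 min
Fri: 08:21–15:55 = 7 h 34 min → rounds to 7 h 30 min
Total credited: 37 h 45 min.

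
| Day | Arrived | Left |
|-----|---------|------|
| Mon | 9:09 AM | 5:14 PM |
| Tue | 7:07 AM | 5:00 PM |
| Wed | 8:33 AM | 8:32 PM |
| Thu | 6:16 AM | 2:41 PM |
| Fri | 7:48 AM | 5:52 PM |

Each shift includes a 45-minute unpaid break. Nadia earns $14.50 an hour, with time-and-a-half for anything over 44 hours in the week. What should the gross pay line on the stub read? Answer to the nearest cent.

Mon: 9:09 AM–5:14 PM = 8 h 5 min; less 45 min break → 7 h 20 min
Tue: 7:07 AM–5:00 PM = 9 h 53 min; less 45 min break → 9 h 8 min
Wed: 8:33 AM–8:32 PM = 11 h 59 min; less 45 min break → 11 h 14 min
Thu: 6:16 AM–2:41 PM = 8 h 25 min; less 45 min break → 7 h 40 min
Fri: 7:48 AM–5:52 PM = 10 h 4 min; less 45 min break → 9 h 19 min
Total worked: 44 h 41 min = 2681 min.
Regular 44 h 0 min = 2640 min at $14.50/h; overtime 0 h 41 min = 41 min at $21.75/h.
Pay = (2640 × $14.50 + 41 × $21.75) ÷ 60 = $652.86.

$652.86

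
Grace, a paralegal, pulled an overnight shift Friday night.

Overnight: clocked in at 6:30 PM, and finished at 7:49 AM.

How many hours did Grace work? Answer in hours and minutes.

13 h 19 min

Overnight: 6:30 PM → midnight = 5 h 30 min; midnight → 7:49 AM = 7 h 49 min; span 13 h 19 min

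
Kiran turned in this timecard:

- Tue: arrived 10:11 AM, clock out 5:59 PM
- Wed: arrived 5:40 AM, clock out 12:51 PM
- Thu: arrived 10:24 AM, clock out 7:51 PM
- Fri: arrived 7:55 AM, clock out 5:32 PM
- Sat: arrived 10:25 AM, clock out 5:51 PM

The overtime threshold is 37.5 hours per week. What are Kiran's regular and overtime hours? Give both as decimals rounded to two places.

Tue: 10:11 AM–5:59 PM = 7 h 48 min
Wed: 5:40 AM–12:51 PM = 7 h 11 min
Thu: 10:24 AM–7:51 PM = 9 h 27 min
Fri: 7:55 AM–5:32 PM = 9 h 37 min
Sat: 10:25 AM–5:51 PM = 7 h 26 min
Total worked: 41 h 29 min = 41.48 h.
Threshold 37.5 h → overtime 3 h 59 min, regular 37 h 30 min.

Regular 37.50 hours, overtime 3.98 hours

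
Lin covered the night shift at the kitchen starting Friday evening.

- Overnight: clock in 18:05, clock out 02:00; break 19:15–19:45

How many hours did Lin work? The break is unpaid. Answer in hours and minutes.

Overnight: 18:05 → midnight = 5 h 55 min; midnight → 02:00 = 2 h 0 min; span 7 h 55 min; less 30 min break → 7 h 25 min

7 h 25 min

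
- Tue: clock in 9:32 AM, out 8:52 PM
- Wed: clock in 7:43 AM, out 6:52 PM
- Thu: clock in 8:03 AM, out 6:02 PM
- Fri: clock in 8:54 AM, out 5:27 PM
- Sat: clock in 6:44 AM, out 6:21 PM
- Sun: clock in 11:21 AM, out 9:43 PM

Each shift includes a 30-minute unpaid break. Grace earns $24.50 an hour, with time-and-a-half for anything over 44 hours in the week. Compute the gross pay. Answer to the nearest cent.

$1666.00

Tue: 9:32 AM–8:52 PM = 11 h 20 min; less 30 min break → 10 h 50 min
Wed: 7:43 AM–6:52 PM = 11 h 9 min; less 30 min break → 10 h 39 min
Thu: 8:03 AM–6:02 PM = 9 h 59 min; less 30 min break → 9 h 29 min
Fri: 8:54 AM–5:27 PM = 8 h 33 min; less 30 min break → 8 h 3 min
Sat: 6:44 AM–6:21 PM = 11 h 37 min; less 30 min break → 11 h 7 min
Sun: 11:21 AM–9:43 PM = 10 h 22 min; less 30 min break → 9 h 52 min
Total worked: 60 h 0 min = 3600 min.
Regular 44 h 0 min = 2640 min at $24.50/h; overtime 16 h 0 min = 960 min at $36.75/h.
Pay = (2640 × $24.50 + 960 × $36.75) ÷ 60 = $1666.00.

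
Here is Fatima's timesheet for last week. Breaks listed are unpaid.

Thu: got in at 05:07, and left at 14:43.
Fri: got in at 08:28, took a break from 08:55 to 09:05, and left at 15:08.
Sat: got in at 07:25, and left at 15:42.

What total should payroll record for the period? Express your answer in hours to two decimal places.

Thu: 05:07–14:43 = 9 h 36 min
Fri: 08:28–15:08 = 6 h 40 min; less 10 min break → 6 h 30 min
Sat: 07:25–15:42 = 8 h 17 min
Total: 9 h 36 min + 6 h 30 min + 8 h 17 min = 24 h 23 min.

24.38 hours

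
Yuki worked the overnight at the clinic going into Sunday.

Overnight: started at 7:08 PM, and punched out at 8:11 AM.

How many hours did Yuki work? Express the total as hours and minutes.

13 h 3 min

Overnight: 7:08 PM → midnight = 4 h 52 min; midnight → 8:11 AM = 8 h 11 min; span 13 h 3 min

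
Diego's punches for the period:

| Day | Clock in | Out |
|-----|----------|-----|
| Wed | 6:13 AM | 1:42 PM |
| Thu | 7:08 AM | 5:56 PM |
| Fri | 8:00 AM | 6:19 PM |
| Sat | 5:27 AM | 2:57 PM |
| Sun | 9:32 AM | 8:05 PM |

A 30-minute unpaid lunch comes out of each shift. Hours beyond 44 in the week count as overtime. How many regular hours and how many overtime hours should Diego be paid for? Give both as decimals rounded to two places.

Regular 44.00 hours, overtime 2.15 hours

Wed: 6:13 AM–1:42 PM = 7 h 29 min; less 30 min break → 6 h 59 min
Thu: 7:08 AM–5:56 PM = 10 h 48 min; less 30 min break → 10 h 18 min
Fri: 8:00 AM–6:19 PM = 10 h 19 min; less 30 min break → 9 h 49 min
Sat: 5:27 AM–2:57 PM = 9 h 30 min; less 30 min break → 9 h 0 min
Sun: 9:32 AM–8:05 PM = 10 h 33 min; less 30 min break → 10 h 3 min
Total worked: 46 h 9 min = 46.15 h.
Threshold 44 h → overtime 2 h 9 min, regular 44 h 0 min.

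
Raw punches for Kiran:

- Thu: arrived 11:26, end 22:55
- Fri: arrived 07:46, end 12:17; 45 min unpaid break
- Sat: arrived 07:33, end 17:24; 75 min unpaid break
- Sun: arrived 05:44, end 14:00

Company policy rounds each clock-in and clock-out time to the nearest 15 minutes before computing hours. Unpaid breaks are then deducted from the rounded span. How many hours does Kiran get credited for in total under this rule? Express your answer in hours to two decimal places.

Thu: in 11:26→11:30, out 22:55→23:00; 11 h 30 min
Fri: in 07:46→07:45, out 12:17→12:15; 4 h 30 min − 45 min = 3 h 45 min
Sat: in 07:33→07:30, out 17:24→17:30; 10 h 0 min − 75 min = 8 h 45 min
Sun: in 05:44→05:45, out 14:00→14:00; 8 h 15 min
Total credited: 32 h 15 min.

32.25 hours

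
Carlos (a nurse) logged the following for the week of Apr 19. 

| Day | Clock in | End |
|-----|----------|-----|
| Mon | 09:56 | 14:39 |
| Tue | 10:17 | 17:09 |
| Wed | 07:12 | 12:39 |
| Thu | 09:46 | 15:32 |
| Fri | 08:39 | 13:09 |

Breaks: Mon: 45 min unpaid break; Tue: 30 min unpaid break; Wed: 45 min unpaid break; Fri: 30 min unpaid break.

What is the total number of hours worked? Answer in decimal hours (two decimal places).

Mon: 09:56–14:39 = 4 h 43 min; less 45 min break → 3 h 58 min
Tue: 10:17–17:09 = 6 h 52 min; less 30 min break → 6 h 22 min
Wed: 07:12–12:39 = 5 h 27 min; less 45 min break → 4 h 42 min
Thu: 09:46–15:32 = 5 h 46 min
Fri: 08:39–13:09 = 4 h 30 min; less 30 min break → 4 h 0 min
Total: 3 h 58 min + 6 h 22 min + 4 h 42 min + 5 h 46 min + 4 h 0 min = 24 h 48 min.

24.80 hours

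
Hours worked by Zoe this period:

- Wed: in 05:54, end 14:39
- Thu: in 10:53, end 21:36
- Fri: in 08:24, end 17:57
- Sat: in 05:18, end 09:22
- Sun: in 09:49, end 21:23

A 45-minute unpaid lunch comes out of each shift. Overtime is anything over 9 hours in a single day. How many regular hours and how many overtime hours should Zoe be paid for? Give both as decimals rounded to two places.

Regular 38.12 hours, overtime 2.78 hours

Wed: 05:54–14:39 = 8 h 45 min; less 45 min break → 8 h 0 min
Thu: 10:53–21:36 = 10 h 43 min; less 45 min break → 9 h 58 min
Fri: 08:24–17:57 = 9 h 33 min; less 45 min break → 8 h 48 min
Sat: 05:18–09:22 = 4 h 4 min; less 45 min break → 3 h 19 min
Sun: 09:49–21:23 = 11 h 34 min; less 45 min break → 10 h 49 min
Wed reg 8 h 0 min / OT 0 h 0 min; Thu reg 9 h 0 min / OT 0 h 58 min; Fri reg 8 h 48 min / OT 0 h 0 min; Sat reg 3 h 19 min / OT 0 h 0 min; Sun reg 9 h 0 min / OT 1 h 49 min.
Totals: regular 38 h 7 min, overtime 2 h 47 min.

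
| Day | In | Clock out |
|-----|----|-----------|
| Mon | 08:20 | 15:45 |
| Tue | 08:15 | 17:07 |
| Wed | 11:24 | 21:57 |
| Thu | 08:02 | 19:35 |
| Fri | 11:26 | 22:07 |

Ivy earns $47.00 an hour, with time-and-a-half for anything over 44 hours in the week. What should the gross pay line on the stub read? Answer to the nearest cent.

$2425.20

Mon: 08:20–15:45 = 7 h 25 min
Tue: 08:15–17:07 = 8 h 52 min
Wed: 11:24–21:57 = 10 h 33 min
Thu: 08:02–19:35 = 11 h 33 min
Fri: 11:26–22:07 = 10 h 41 min
Total worked: 49 h 4 min = 2944 min.
Regular 44 h 0 min = 2640 min at $47.00/h; overtime 5 h 4 min = 304 min at $70.50/h.
Pay = (2640 × $47.00 + 304 × $70.50) ÷ 60 = $2425.20.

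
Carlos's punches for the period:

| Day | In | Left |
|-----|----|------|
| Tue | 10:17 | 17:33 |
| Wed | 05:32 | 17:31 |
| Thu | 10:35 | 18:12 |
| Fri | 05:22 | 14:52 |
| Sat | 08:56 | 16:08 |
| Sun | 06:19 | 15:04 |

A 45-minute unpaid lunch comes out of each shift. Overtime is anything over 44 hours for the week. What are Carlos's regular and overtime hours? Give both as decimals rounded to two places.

Regular 44.00 hours, overtime 3.82 hours

Tue: 10:17–17:33 = 7 h 16 min; less 45 min break → 6 h 31 min
Wed: 05:32–17:31 = 11 h 59 min; less 45 min break → 11 h 14 min
Thu: 10:35–18:12 = 7 h 37 min; less 45 min break → 6 h 52 min
Fri: 05:22–14:52 = 9 h 30 min; less 45 min break → 8 h 45 min
Sat: 08:56–16:08 = 7 h 12 min; less 45 min break → 6 h 27 min
Sun: 06:19–15:04 = 8 h 45 min; less 45 min break → 8 h 0 min
Total worked: 47 h 49 min = 47.82 h.
Threshold 44 h → overtime 3 h 49 min, regular 44 h 0 min.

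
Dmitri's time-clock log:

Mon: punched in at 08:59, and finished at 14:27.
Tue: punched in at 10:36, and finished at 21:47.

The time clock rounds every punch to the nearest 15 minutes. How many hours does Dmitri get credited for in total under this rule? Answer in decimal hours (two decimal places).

16.75 hours

Mon: in 08:59→09:00, out 14:27→14:30; 5 h 30 min
Tue: in 10:36→10:30, out 21:47→21:45; 11 h 15 min
Total credited: 16 h 45 min.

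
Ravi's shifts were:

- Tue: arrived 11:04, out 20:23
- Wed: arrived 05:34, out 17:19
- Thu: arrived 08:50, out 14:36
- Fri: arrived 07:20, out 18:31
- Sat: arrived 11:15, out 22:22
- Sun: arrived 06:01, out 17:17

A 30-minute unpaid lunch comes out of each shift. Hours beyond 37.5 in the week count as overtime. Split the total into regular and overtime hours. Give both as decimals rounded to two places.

Tue: 11:04–20:23 = 9 h 19 min; less 30 min break → 8 h 49 min
Wed: 05:34–17:19 = 11 h 45 min; less 30 min break → 11 h 15 min
Thu: 08:50–14:36 = 5 h 46 min; less 30 min break → 5 h 16 min
Fri: 07:20–18:31 = 11 h 11 min; less 30 min break → 10 h 41 min
Sat: 11:15–22:22 = 11 h 7 min; less 30 min break → 10 h 37 min
Sun: 06:01–17:17 = 11 h 16 min; less 30 min break → 10 h 46 min
Total worked: 57 h 24 min = 57.40 h.
Threshold 37.5 h → overtime 19 h 54 min, regular 37 h 30 min.

Regular 37.50 hours, overtime 19.90 hours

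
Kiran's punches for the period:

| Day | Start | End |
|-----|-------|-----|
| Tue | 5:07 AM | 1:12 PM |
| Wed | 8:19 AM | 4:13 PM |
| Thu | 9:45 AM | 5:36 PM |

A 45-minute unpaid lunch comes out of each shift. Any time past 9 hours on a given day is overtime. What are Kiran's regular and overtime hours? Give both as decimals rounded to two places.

Tue: 5:07 AM–1:12 PM = 8 h 5 min; less 45 min break → 7 h 20 min
Wed: 8:19 AM–4:13 PM = 7 h 54 min; less 45 min break → 7 h 9 min
Thu: 9:45 AM–5:36 PM = 7 h 51 min; less 45 min break → 7 h 6 min
Tue reg 7 h 20 min / OT 0 h 0 min; Wed reg 7 h 9 min / OT 0 h 0 min; Thu reg 7 h 6 min / OT 0 h 0 min.
Totals: regular 21 h 35 min, overtime 0 h 0 min.

Regular 21.58 hours, overtime 0.00 hours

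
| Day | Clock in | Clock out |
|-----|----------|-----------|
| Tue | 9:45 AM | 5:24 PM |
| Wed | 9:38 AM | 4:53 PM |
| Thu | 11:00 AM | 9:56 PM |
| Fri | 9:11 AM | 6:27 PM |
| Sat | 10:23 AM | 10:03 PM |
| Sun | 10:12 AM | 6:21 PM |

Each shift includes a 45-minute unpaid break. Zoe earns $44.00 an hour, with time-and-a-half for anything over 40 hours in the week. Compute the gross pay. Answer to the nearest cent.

Tue: 9:45 AM–5:24 PM = 7 h 39 min; less 45 min break → 6 h 54 min
Wed: 9:38 AM–4:53 PM = 7 h 15 min; less 45 min break → 6 h 30 min
Thu: 11:00 AM–9:56 PM = 10 h 56 min; less 45 min break → 10 h 11 min
Fri: 9:11 AM–6:27 PM = 9 h 16 min; less 45 min break → 8 h 31 min
Sat: 10:23 AM–10:03 PM = 11 h 40 min; less 45 min break → 10 h 55 min
Sun: 10:12 AM–6:21 PM = 8 h 9 min; less 45 min break → 7 h 24 min
Total worked: 50 h 25 min = 3025 min.
Regular 40 h 0 min = 2400 min at $44.00/h; overtime 10 h 25 min = 625 min at $66.00/h.
Pay = (2400 × $44.00 + 625 × $66.00) ÷ 60 = $2447.50.

$2447.50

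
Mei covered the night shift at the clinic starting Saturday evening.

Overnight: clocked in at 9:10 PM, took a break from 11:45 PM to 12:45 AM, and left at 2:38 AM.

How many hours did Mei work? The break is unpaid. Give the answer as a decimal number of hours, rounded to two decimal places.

Overnight: 9:10 PM → midnight = 2 h 50 min; midnight → 2:38 AM = 2 h 38 min; span 5 h 28 min; less 60 min break → 4 h 28 min

4.47 hours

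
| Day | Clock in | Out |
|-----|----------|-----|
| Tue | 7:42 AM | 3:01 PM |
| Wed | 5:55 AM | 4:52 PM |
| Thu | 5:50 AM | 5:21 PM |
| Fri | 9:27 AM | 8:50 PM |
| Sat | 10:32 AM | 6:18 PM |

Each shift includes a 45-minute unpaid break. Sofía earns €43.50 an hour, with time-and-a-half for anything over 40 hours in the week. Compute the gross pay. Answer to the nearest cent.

€2078.21

Tue: 7:42 AM–3:01 PM = 7 h 19 min; less 45 min break → 6 h 34 min
Wed: 5:55 AM–4:52 PM = 10 h 57 min; less 45 min break → 10 h 12 min
Thu: 5:50 AM–5:21 PM = 11 h 31 min; less 45 min break → 10 h 46 min
Fri: 9:27 AM–8:50 PM = 11 h 23 min; less 45 min break → 10 h 38 min
Sat: 10:32 AM–6:18 PM = 7 h 46 min; less 45 min break → 7 h 1 min
Total worked: 45 h 11 min = 2711 min.
Regular 40 h 0 min = 2400 min at €43.50/h; overtime 5 h 11 min = 311 min at €65.25/h.
Pay = (2400 × €43.50 + 311 × €65.25) ÷ 60 = €2078.21.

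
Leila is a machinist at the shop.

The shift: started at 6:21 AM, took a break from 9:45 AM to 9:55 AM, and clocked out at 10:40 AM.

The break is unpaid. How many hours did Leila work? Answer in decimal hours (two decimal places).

4.15 hours

The shift: 6:21 AM–10:40 AM = 4 h 19 min; less 10 min break → 4 h 9 min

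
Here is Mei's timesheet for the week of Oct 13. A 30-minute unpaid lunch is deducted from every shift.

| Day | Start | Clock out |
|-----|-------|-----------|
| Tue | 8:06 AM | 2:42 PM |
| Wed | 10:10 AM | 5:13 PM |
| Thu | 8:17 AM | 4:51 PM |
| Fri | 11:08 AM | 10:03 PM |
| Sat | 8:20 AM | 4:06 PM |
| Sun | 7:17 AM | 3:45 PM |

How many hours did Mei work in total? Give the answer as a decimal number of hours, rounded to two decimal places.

Tue: 8:06 AM–2:42 PM = 6 h 36 min; less 30 min break → 6 h 6 min
Wed: 10:10 AM–5:13 PM = 7 h 3 min; less 30 min break → 6 h 33 min
Thu: 8:17 AM–4:51 PM = 8 h 34 min; less 30 min break → 8 h 4 min
Fri: 11:08 AM–10:03 PM = 10 h 55 min; less 30 min break → 10 h 25 min
Sat: 8:20 AM–4:06 PM = 7 h 46 min; less 30 min break → 7 h 16 min
Sun: 7:17 AM–3:45 PM = 8 h 28 min; less 30 min break → 7 h 58 min
Total: 6 h 6 min + 6 h 33 min + 8 h 4 min + 10 h 25 min + 7 h 16 min + 7 h 58 min = 46 h 22 min.

46.37 hours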